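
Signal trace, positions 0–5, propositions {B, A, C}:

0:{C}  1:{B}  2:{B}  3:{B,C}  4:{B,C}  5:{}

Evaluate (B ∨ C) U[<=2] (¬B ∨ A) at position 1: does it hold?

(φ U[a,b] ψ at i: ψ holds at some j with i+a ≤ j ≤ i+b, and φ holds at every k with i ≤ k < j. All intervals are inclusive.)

Need some j in [1,3] with (¬B ∨ A), and (B ∨ C) at every k in [1,j-1].
  j=1: (¬B ∨ A) false.
  j=2: (¬B ∨ A) false.
  j=3: (¬B ∨ A) false.
No j in the window works → until fails.

No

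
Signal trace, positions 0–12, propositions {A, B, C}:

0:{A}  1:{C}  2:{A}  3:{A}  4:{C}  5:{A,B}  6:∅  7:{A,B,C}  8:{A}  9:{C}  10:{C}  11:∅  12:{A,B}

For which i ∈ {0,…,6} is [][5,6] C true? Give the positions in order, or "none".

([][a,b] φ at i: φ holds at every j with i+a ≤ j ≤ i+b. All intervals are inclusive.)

4

Evaluate at each i in [0,6]:
  i=0: ✗ (fails at j=5)
  i=1: ✗ (fails at j=6)
  i=2: ✗ (fails at j=8)
  i=3: ✗ (fails at j=8)
  i=4: ✓ (all of [9,10])
  i=5: ✗ (fails at j=11)
  i=6: ✗ (fails at j=11)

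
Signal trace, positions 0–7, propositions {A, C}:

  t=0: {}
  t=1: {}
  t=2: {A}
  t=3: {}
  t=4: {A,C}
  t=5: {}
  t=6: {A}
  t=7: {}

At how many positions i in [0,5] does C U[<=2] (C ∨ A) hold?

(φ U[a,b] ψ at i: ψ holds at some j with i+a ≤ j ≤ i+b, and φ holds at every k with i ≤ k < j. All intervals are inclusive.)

2

Evaluate at each i in [0,5]:
  i=0: ✗ (lhs fails at k=0 before rhs at j=2)
  i=1: ✗ (lhs fails at k=1 before rhs at j=2)
  i=2: ✓ (rhs at j=2)
  i=3: ✗ (lhs fails at k=3 before rhs at j=4)
  i=4: ✓ (rhs at j=4)
  i=5: ✗ (lhs fails at k=5 before rhs at j=6)
Positions where it holds: {2, 4} → 2.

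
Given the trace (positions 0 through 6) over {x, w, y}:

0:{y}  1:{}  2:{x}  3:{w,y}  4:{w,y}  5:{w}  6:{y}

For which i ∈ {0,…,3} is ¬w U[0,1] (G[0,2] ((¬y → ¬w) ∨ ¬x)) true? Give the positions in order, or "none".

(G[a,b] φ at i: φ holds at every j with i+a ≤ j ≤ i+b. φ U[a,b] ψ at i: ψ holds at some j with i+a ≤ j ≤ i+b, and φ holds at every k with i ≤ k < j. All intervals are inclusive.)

0, 1, 2, 3

Evaluate at each i in [0,3]:
  i=0: ✓ (rhs at j=0)
  i=1: ✓ (rhs at j=1)
  i=2: ✓ (rhs at j=2)
  i=3: ✓ (rhs at j=3)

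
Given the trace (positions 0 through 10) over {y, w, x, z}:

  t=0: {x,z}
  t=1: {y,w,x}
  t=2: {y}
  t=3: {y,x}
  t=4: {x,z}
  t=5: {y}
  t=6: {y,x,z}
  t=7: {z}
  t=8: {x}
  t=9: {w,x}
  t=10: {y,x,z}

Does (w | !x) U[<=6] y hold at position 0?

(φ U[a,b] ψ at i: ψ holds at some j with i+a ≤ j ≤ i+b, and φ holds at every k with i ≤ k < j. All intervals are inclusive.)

Need some j in [0,6] with y, and (w | !x) at every k in [0,j-1].
  j=0: y false.
  j=1: y holds, but (w | !x) fails at k=0 → not this j.
  j=2: y holds, but (w | !x) fails at k=0 → not this j.
  j=3: y holds, but (w | !x) fails at k=0 → not this j.
  j=4: y false.
  j=5: y holds, but (w | !x) fails at k=0 → not this j.
  j=6: y holds, but (w | !x) fails at k=0 → not this j.
No j in the window works → until fails.

No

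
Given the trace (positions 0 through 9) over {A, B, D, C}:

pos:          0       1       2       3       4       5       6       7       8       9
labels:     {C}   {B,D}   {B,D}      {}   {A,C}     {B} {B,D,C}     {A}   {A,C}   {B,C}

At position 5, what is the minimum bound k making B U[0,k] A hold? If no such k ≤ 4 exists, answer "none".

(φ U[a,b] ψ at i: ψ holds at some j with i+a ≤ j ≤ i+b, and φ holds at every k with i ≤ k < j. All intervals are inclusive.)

2

Need earliest j ≥ 5 with A, and B at every k in [5,j-1].
  j=5: rhs fails.
  j=6: rhs fails.
  j=7: rhs holds; lhs holds on [5,6]. k = 2.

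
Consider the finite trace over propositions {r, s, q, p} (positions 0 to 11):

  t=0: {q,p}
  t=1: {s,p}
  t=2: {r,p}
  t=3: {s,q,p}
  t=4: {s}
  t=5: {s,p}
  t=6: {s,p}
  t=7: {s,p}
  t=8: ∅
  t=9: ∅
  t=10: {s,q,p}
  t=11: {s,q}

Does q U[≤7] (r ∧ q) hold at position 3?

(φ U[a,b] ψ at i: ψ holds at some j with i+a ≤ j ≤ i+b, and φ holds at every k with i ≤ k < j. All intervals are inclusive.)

False

Need some j in [3,10] with (r ∧ q), and q at every k in [3,j-1].
  j=3: (r ∧ q) false.
  j=4: (r ∧ q) false.
  j=5: (r ∧ q) false.
  j=6: (r ∧ q) false.
  j=7: (r ∧ q) false.
  j=8: (r ∧ q) false.
  j=9: (r ∧ q) false.
  j=10: (r ∧ q) false.
No j in the window works → until fails.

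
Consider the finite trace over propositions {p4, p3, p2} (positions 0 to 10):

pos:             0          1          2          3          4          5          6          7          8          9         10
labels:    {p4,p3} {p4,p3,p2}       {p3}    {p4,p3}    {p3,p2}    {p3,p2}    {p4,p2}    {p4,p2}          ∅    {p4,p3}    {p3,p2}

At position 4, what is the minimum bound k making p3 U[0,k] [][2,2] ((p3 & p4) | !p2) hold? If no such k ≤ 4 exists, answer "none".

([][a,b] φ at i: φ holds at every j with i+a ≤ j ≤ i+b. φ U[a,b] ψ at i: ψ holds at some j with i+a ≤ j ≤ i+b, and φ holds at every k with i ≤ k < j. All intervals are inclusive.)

2

Need earliest j ≥ 4 with [][2,2] ((p3 & p4) | !p2), and p3 at every k in [4,j-1].
  j=4: rhs fails.
  j=5: rhs fails.
  j=6: rhs holds; lhs holds on [4,5]. k = 2.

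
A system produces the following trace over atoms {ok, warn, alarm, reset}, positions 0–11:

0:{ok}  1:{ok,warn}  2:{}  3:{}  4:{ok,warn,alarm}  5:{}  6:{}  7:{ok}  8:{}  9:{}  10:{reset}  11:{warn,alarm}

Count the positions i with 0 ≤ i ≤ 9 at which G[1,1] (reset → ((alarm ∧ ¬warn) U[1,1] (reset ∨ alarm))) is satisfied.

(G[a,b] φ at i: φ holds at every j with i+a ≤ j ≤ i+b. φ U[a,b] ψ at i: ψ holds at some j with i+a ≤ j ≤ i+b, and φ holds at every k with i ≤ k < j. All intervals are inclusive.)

9

Evaluate at each i in [0,9]:
  i=0: ✓ (all of [1,1])
  i=1: ✓ (all of [2,2])
  i=2: ✓ (all of [3,3])
  i=3: ✓ (all of [4,4])
  i=4: ✓ (all of [5,5])
  i=5: ✓ (all of [6,6])
  i=6: ✓ (all of [7,7])
  i=7: ✓ (all of [8,8])
  i=8: ✓ (all of [9,9])
  i=9: ✗ (fails at j=10)
Positions where it holds: {0, 1, 2, 3, 4, 5, 6, 7, 8} → 9.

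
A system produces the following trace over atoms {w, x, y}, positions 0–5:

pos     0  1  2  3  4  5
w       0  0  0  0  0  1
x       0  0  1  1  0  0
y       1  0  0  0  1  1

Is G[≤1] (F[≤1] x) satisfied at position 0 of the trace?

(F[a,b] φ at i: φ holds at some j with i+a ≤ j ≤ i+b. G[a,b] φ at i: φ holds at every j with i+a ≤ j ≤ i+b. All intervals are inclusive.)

False

Check F[≤1] x at every j in [0,1]:
  j=0: fails (none in [0,1])
  j=1: holds (witness at 2)
Fails at j=0 → formula fails.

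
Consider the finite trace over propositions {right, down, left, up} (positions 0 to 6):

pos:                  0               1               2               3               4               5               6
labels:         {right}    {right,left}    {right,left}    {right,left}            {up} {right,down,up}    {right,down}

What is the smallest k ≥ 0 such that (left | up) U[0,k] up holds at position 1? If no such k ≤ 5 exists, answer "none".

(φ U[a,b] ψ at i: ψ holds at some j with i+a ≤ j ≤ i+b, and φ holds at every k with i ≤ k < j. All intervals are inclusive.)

Need earliest j ≥ 1 with up, and (left | up) at every k in [1,j-1].
  j=1: rhs fails.
  j=2: rhs fails.
  j=3: rhs fails.
  j=4: rhs holds; lhs holds on [1,3]. k = 3.

3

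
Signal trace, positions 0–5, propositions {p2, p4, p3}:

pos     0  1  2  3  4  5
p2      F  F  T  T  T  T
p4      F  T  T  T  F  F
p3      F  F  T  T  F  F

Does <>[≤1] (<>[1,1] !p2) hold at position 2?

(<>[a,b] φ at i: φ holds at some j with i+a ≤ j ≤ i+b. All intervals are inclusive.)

Check <>[1,1] !p2 at each j in [2,3]:
  j=2: fails (none in [3,3])
  j=3: fails (none in [4,4])
No position in the window satisfies it → formula fails.

False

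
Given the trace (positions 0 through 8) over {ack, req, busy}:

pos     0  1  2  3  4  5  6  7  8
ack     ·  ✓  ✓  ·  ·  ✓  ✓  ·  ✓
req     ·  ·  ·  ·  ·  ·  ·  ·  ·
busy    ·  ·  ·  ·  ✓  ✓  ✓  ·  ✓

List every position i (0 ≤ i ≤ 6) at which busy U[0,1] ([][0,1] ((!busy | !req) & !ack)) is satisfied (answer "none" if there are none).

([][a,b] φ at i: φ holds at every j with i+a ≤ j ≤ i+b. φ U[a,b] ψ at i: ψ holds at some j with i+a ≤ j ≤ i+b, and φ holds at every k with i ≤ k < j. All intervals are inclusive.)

Evaluate at each i in [0,6]:
  i=0: ✗ (no rhs in [0,1])
  i=1: ✗ (no rhs in [1,2])
  i=2: ✗ (lhs fails at k=2 before rhs at j=3)
  i=3: ✓ (rhs at j=3)
  i=4: ✗ (no rhs in [4,5])
  i=5: ✗ (no rhs in [5,6])
  i=6: ✗ (no rhs in [6,7])

3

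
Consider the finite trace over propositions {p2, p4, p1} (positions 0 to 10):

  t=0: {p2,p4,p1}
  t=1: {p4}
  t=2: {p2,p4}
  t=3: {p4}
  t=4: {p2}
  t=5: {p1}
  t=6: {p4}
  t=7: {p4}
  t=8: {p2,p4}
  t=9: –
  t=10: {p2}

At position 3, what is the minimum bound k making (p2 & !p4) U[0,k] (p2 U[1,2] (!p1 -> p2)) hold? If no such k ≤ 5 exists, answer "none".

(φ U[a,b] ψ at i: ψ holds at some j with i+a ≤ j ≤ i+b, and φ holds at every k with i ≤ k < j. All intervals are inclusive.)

Need earliest j ≥ 3 with (p2 U[1,2] (!p1 -> p2)), and (p2 & !p4) at every k in [3,j-1].
  j=3: rhs fails.
  j=4: rhs holds but lhs fails at k=3.
  j=5: rhs fails.
  j=6: rhs fails.
  j=7: rhs fails.
  j=8: rhs fails.
No witness within the range → none.

none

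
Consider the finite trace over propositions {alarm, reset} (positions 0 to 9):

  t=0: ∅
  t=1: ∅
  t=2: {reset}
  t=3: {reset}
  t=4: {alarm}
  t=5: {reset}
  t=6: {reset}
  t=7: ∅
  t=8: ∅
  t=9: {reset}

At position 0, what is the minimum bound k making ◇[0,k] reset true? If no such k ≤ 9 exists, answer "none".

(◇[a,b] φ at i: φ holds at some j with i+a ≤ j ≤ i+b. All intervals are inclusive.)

2

Scan j = 0,1,… for reset:
  j=0: fails
  j=1: fails
  j=2: holds
First hit at j=2, so smallest k = 2-0 = 2.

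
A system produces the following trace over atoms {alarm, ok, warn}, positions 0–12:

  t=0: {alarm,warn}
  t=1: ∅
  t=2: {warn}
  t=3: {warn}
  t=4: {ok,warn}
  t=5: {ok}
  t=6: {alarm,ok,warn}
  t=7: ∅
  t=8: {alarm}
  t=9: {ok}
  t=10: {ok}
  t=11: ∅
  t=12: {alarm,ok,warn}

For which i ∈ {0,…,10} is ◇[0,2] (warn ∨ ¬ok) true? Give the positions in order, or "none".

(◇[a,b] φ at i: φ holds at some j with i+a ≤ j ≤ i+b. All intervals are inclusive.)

Evaluate at each i in [0,10]:
  i=0: ✓ (witness j=0)
  i=1: ✓ (witness j=1)
  i=2: ✓ (witness j=2)
  i=3: ✓ (witness j=3)
  i=4: ✓ (witness j=4)
  i=5: ✓ (witness j=6)
  i=6: ✓ (witness j=6)
  i=7: ✓ (witness j=7)
  i=8: ✓ (witness j=8)
  i=9: ✓ (witness j=11)
  i=10: ✓ (witness j=11)

0, 1, 2, 3, 4, 5, 6, 7, 8, 9, 10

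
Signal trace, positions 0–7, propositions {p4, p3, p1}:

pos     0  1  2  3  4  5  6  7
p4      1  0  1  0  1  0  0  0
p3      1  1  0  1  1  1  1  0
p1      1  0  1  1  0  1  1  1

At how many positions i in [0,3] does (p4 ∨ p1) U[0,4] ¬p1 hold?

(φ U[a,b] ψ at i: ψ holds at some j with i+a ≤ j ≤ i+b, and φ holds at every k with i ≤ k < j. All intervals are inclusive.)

Evaluate at each i in [0,3]:
  i=0: ✓ (rhs at j=1; lhs holds on [0,0])
  i=1: ✓ (rhs at j=1)
  i=2: ✓ (rhs at j=4; lhs holds on [2,3])
  i=3: ✓ (rhs at j=4; lhs holds on [3,3])
Positions where it holds: {0, 1, 2, 3} → 4.

4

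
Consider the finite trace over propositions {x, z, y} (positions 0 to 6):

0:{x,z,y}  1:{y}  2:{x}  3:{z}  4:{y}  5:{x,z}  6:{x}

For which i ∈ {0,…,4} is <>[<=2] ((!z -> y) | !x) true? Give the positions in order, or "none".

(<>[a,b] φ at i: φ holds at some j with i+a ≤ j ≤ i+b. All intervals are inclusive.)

0, 1, 2, 3, 4

Evaluate at each i in [0,4]:
  i=0: ✓ (witness j=0)
  i=1: ✓ (witness j=1)
  i=2: ✓ (witness j=3)
  i=3: ✓ (witness j=3)
  i=4: ✓ (witness j=4)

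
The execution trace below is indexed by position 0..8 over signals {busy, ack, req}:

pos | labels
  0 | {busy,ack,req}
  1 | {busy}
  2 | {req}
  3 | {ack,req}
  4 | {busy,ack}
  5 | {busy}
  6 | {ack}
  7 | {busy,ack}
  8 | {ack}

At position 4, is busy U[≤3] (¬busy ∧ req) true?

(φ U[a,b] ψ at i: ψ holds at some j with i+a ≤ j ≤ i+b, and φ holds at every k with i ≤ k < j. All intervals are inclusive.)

Need some j in [4,7] with (¬busy ∧ req), and busy at every k in [4,j-1].
  j=4: (¬busy ∧ req) false.
  j=5: (¬busy ∧ req) false.
  j=6: (¬busy ∧ req) false.
  j=7: (¬busy ∧ req) false.
No j in the window works → until fails.

No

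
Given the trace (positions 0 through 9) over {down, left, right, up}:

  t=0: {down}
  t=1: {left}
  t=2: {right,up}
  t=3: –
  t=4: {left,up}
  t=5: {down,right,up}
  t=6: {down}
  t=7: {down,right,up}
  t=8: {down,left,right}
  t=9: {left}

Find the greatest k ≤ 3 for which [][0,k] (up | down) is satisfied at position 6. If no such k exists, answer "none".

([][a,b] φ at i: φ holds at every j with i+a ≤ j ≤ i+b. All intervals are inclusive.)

(up | down) must hold from j=6 onward; find where it first fails.
  j=6: holds
  j=7: holds
  j=8: holds
  j=9: fails
Holds on [6,8], so largest k = 2.

2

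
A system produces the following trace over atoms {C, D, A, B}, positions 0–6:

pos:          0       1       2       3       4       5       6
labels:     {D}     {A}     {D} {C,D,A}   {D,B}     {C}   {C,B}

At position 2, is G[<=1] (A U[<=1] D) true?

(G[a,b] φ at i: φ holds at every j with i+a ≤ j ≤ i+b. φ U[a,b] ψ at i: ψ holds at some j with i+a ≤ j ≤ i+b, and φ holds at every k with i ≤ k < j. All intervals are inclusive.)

Holds

Check (A U[<=1] D) at every j in [2,3]:
  j=2: holds
  j=3: holds
All positions satisfy it → formula holds.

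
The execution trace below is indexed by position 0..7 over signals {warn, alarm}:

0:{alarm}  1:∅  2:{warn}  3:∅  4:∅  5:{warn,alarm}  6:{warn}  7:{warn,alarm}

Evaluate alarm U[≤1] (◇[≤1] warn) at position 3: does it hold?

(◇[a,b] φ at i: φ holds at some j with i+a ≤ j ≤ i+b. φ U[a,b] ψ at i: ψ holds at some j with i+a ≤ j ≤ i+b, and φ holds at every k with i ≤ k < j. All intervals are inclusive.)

Need some j in [3,4] with ◇[≤1] warn, and alarm at every k in [3,j-1].
  j=3: ◇[≤1] warn — fails (none in [3,4]).
  j=4: ◇[≤1] warn holds, but alarm fails at k=3 → not this j.
No j in the window works → until fails.

No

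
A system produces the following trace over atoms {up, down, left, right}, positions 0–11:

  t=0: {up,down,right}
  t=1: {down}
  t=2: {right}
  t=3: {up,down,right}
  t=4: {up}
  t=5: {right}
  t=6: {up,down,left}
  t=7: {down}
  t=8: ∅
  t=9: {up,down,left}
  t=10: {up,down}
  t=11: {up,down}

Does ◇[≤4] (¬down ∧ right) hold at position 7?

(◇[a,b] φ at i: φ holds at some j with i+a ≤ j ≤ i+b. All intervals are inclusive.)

Does not hold

Check (¬down ∧ right) at each j in [7,11]:
  j=7: false
  j=8: false
  j=9: false
  j=10: false
  j=11: false
No position in the window satisfies it → formula fails.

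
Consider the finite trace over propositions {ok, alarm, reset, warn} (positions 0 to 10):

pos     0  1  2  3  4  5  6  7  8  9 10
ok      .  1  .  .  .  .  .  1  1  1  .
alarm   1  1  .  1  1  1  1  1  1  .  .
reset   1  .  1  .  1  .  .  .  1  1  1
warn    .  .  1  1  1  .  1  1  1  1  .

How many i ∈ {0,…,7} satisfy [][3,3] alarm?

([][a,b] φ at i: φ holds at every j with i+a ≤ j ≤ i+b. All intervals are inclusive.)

6

Evaluate at each i in [0,7]:
  i=0: ✓ (all of [3,3])
  i=1: ✓ (all of [4,4])
  i=2: ✓ (all of [5,5])
  i=3: ✓ (all of [6,6])
  i=4: ✓ (all of [7,7])
  i=5: ✓ (all of [8,8])
  i=6: ✗ (fails at j=9)
  i=7: ✗ (fails at j=10)
Positions where it holds: {0, 1, 2, 3, 4, 5} → 6.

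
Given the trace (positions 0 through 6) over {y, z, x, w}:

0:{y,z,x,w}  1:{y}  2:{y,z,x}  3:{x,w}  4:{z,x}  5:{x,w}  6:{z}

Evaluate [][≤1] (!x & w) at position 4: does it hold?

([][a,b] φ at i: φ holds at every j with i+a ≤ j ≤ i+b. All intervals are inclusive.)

False

Check (!x & w) at every j in [4,5]:
  j=4: false
  j=5: false
Fails at j=4 → formula fails.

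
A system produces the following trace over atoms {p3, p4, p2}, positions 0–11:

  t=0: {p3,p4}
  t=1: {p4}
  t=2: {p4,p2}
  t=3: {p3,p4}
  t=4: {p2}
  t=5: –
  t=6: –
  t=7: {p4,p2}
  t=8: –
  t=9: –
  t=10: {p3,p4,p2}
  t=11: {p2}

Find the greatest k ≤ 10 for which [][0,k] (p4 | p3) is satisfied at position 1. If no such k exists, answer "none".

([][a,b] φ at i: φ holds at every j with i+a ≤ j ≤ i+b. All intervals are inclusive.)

2

(p4 | p3) must hold from j=1 onward; find where it first fails.
  j=1: holds
  j=2: holds
  j=3: holds
  j=4: fails
Holds on [1,3], so largest k = 2.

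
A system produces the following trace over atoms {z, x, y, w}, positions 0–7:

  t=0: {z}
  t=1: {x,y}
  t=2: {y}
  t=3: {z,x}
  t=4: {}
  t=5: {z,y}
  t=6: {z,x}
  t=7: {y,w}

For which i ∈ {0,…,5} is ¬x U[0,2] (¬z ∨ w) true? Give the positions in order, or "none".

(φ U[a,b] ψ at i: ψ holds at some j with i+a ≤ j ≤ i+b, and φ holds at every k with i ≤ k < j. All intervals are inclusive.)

Evaluate at each i in [0,5]:
  i=0: ✓ (rhs at j=1; lhs holds on [0,0])
  i=1: ✓ (rhs at j=1)
  i=2: ✓ (rhs at j=2)
  i=3: ✗ (lhs fails at k=3 before rhs at j=4)
  i=4: ✓ (rhs at j=4)
  i=5: ✗ (lhs fails at k=6 before rhs at j=7)

0, 1, 2, 4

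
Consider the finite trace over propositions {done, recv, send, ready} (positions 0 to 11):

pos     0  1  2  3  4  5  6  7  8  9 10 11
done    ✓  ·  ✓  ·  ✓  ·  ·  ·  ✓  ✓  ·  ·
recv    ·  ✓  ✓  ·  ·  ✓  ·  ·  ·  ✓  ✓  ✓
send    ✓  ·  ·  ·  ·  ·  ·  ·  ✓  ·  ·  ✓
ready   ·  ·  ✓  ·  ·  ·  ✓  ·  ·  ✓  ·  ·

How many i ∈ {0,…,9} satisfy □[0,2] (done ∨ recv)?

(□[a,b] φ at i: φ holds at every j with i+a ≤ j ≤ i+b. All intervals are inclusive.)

Evaluate at each i in [0,9]:
  i=0: ✓ (all of [0,2])
  i=1: ✗ (fails at j=3)
  i=2: ✗ (fails at j=3)
  i=3: ✗ (fails at j=3)
  i=4: ✗ (fails at j=6)
  i=5: ✗ (fails at j=6)
  i=6: ✗ (fails at j=6)
  i=7: ✗ (fails at j=7)
  i=8: ✓ (all of [8,10])
  i=9: ✓ (all of [9,11])
Positions where it holds: {0, 8, 9} → 3.

3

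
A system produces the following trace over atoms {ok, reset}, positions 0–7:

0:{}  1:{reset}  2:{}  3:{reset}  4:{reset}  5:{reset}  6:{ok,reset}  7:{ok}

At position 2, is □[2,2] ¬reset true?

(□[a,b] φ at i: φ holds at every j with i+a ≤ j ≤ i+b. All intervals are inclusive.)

No

Check ¬reset at every j in [4,4]:
  j=4: false
Fails at j=4 → formula fails.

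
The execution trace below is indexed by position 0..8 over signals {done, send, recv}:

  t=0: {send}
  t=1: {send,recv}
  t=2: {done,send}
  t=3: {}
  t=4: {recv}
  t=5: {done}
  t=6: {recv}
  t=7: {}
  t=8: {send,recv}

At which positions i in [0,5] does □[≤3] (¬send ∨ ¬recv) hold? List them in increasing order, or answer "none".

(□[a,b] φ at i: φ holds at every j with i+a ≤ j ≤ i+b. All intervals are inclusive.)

Evaluate at each i in [0,5]:
  i=0: ✗ (fails at j=1)
  i=1: ✗ (fails at j=1)
  i=2: ✓ (all of [2,5])
  i=3: ✓ (all of [3,6])
  i=4: ✓ (all of [4,7])
  i=5: ✗ (fails at j=8)

2, 3, 4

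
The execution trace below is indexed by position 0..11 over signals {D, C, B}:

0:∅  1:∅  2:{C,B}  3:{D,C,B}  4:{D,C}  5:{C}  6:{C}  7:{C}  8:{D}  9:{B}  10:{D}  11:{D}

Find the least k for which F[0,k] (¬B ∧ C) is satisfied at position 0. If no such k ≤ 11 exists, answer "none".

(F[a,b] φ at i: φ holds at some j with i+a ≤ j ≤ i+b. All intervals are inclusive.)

4

Scan j = 0,1,… for (¬B ∧ C):
  j=0: fails
  j=1: fails
  j=2: fails
  j=3: fails
  j=4: holds
First hit at j=4, so smallest k = 4-0 = 4.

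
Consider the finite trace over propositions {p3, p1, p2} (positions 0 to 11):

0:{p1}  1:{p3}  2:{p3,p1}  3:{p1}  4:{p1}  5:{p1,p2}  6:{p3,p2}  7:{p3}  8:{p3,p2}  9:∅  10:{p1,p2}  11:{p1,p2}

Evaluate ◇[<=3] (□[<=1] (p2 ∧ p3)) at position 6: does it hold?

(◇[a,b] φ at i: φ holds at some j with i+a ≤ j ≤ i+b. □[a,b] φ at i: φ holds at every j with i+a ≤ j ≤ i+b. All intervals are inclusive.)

No

Check □[<=1] (p2 ∧ p3) at each j in [6,9]:
  j=6: fails at 7
  j=7: fails at 7
  j=8: fails at 9
  j=9: fails at 9
No position in the window satisfies it → formula fails.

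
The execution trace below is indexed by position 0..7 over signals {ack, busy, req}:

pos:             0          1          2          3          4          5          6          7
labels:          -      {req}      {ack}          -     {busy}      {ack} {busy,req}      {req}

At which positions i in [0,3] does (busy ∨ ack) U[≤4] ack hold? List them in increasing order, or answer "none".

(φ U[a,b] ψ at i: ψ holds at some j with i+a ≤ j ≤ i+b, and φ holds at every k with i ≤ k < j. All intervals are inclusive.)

Evaluate at each i in [0,3]:
  i=0: ✗ (lhs fails at k=0 before rhs at j=2)
  i=1: ✗ (lhs fails at k=1 before rhs at j=2)
  i=2: ✓ (rhs at j=2)
  i=3: ✗ (lhs fails at k=3 before rhs at j=5)

2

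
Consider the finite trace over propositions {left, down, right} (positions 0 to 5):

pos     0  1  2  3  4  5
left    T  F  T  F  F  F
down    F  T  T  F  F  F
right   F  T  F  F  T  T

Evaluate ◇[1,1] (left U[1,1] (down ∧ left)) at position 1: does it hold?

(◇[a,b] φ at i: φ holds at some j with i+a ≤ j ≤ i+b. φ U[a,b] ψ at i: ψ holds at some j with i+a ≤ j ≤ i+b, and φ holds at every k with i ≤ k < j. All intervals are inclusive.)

No

Check (left U[1,1] (down ∧ left)) at each j in [2,2]:
  j=2: fails
No position in the window satisfies it → formula fails.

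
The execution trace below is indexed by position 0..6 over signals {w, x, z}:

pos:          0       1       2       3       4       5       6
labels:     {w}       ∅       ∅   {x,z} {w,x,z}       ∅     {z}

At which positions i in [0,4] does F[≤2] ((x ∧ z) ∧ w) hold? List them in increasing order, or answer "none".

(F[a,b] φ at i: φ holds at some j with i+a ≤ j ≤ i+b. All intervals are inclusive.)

2, 3, 4

Evaluate at each i in [0,4]:
  i=0: ✗ (none in [0,2])
  i=1: ✗ (none in [1,3])
  i=2: ✓ (witness j=4)
  i=3: ✓ (witness j=4)
  i=4: ✓ (witness j=4)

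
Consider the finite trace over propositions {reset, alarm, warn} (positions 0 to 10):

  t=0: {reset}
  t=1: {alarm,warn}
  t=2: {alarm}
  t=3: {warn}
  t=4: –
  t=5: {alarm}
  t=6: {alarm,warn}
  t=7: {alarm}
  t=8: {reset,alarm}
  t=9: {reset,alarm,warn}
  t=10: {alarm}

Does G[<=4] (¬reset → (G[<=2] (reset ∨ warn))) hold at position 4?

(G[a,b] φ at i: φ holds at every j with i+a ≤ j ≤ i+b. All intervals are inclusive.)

No

Check (¬reset → (G[<=2] (reset ∨ warn))) at every j in [4,8]:
  j=4: antecedent true; consequent fails at 4 → ✗
  j=5: antecedent true; consequent fails at 5 → ✗
  j=6: antecedent true; consequent fails at 7 → ✗
  j=7: antecedent true; consequent fails at 7 → ✗
  j=8: antecedent false → ✓
Fails at j=4 → formula fails.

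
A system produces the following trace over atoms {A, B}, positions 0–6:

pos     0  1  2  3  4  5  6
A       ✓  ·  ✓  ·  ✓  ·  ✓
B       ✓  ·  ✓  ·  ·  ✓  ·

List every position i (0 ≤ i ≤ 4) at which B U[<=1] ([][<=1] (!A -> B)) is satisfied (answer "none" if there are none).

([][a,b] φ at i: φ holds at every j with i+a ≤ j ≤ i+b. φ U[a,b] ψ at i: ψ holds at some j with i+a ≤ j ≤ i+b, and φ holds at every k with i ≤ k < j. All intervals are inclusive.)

4

Evaluate at each i in [0,4]:
  i=0: ✗ (no rhs in [0,1])
  i=1: ✗ (no rhs in [1,2])
  i=2: ✗ (no rhs in [2,3])
  i=3: ✗ (lhs fails at k=3 before rhs at j=4)
  i=4: ✓ (rhs at j=4)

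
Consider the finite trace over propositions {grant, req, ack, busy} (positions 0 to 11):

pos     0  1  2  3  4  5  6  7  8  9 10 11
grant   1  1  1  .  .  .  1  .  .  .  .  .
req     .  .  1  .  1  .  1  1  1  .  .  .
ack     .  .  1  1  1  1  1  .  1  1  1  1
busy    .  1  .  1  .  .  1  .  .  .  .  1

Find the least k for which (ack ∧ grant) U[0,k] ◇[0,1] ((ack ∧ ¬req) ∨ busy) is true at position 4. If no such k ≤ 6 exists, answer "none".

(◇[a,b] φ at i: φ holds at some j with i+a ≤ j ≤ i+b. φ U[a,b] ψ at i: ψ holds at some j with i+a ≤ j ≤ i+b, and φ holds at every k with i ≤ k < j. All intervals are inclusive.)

0

Need earliest j ≥ 4 with ◇[0,1] ((ack ∧ ¬req) ∨ busy), and (ack ∧ grant) at every k in [4,j-1].
  j=4: rhs holds (empty prefix). k = 0.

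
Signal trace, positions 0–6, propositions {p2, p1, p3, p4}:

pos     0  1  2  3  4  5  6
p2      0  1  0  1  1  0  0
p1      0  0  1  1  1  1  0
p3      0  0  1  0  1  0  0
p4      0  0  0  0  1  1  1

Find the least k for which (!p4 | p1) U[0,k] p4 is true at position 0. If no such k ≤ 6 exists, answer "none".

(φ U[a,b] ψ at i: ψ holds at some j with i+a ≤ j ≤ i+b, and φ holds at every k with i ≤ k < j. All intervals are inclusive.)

4

Need earliest j ≥ 0 with p4, and (!p4 | p1) at every k in [0,j-1].
  j=0: rhs fails.
  j=1: rhs fails.
  j=2: rhs fails.
  j=3: rhs fails.
  j=4: rhs holds; lhs holds on [0,3]. k = 4.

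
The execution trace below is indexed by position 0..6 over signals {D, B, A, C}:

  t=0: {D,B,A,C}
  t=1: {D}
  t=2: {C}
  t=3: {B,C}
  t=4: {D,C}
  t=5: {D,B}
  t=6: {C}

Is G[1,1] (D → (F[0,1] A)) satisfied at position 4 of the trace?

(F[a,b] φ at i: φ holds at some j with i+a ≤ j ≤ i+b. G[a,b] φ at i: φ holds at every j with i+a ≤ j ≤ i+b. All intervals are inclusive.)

False

Check (D → (F[0,1] A)) at every j in [5,5]:
  j=5: antecedent true; consequent fails (none in [5,6]) → ✗
Fails at j=5 → formula fails.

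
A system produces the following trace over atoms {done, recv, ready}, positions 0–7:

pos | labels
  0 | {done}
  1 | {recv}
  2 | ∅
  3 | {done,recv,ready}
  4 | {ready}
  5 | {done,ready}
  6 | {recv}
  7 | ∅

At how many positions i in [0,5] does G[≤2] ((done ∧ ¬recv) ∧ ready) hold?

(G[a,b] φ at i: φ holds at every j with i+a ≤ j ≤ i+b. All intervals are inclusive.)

0

Evaluate at each i in [0,5]:
  i=0: ✗ (fails at j=0)
  i=1: ✗ (fails at j=1)
  i=2: ✗ (fails at j=2)
  i=3: ✗ (fails at j=3)
  i=4: ✗ (fails at j=4)
  i=5: ✗ (fails at j=6)
Positions where it holds: {} → 0.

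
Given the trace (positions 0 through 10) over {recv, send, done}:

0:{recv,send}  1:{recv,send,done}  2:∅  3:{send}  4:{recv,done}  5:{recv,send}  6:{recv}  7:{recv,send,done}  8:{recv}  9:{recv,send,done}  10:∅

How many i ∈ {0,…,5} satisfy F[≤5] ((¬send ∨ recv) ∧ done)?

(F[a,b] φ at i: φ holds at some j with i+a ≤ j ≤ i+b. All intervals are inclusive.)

Evaluate at each i in [0,5]:
  i=0: ✓ (witness j=1)
  i=1: ✓ (witness j=1)
  i=2: ✓ (witness j=4)
  i=3: ✓ (witness j=4)
  i=4: ✓ (witness j=4)
  i=5: ✓ (witness j=7)
Positions where it holds: {0, 1, 2, 3, 4, 5} → 6.

6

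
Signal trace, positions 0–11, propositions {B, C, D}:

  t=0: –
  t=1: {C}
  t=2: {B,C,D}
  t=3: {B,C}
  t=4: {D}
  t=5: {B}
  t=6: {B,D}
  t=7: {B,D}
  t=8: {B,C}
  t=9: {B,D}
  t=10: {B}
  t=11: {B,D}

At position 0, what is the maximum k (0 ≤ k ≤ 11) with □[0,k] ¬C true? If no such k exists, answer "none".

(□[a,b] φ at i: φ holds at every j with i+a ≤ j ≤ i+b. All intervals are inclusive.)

0

¬C must hold from j=0 onward; find where it first fails.
  j=0: holds
  j=1: fails
Holds on [0,0], so largest k = 0.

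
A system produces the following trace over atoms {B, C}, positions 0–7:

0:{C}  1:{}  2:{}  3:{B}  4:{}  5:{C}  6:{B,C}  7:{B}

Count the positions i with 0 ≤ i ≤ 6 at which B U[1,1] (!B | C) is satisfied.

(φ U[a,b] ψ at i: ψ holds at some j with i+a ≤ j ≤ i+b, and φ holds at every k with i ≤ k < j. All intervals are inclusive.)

Evaluate at each i in [0,6]:
  i=0: ✗ (lhs fails at k=0 before rhs at j=1)
  i=1: ✗ (lhs fails at k=1 before rhs at j=2)
  i=2: ✗ (no rhs in [3,3])
  i=3: ✓ (rhs at j=4; lhs holds on [3,3])
  i=4: ✗ (lhs fails at k=4 before rhs at j=5)
  i=5: ✗ (lhs fails at k=5 before rhs at j=6)
  i=6: ✗ (no rhs in [7,7])
Positions where it holds: {3} → 1.

1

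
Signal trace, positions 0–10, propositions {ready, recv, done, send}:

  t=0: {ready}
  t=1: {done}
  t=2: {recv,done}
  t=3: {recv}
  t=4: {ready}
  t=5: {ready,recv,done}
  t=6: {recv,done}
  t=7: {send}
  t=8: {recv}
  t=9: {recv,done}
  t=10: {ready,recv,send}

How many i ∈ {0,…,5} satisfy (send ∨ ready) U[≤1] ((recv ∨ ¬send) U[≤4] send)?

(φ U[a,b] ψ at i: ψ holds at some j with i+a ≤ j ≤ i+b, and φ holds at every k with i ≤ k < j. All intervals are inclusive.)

3

Evaluate at each i in [0,5]:
  i=0: ✗ (no rhs in [0,1])
  i=1: ✗ (no rhs in [1,2])
  i=2: ✗ (lhs fails at k=2 before rhs at j=3)
  i=3: ✓ (rhs at j=3)
  i=4: ✓ (rhs at j=4)
  i=5: ✓ (rhs at j=5)
Positions where it holds: {3, 4, 5} → 3.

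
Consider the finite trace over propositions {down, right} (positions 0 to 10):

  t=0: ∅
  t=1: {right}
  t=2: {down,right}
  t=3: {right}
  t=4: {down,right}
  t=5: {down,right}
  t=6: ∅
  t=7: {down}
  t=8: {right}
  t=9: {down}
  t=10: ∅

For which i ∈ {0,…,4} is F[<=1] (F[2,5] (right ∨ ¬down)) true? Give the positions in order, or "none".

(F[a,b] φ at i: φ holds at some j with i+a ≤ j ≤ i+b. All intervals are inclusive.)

Evaluate at each i in [0,4]:
  i=0: ✓ (witness j=0)
  i=1: ✓ (witness j=1)
  i=2: ✓ (witness j=2)
  i=3: ✓ (witness j=3)
  i=4: ✓ (witness j=4)

0, 1, 2, 3, 4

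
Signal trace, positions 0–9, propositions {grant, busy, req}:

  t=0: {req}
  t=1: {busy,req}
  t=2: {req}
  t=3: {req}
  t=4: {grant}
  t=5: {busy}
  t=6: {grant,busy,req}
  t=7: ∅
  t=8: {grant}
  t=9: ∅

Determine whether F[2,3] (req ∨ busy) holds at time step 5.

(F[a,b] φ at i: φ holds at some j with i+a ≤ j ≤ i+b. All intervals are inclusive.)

No

Check (req ∨ busy) at each j in [7,8]:
  j=7: false
  j=8: false
No position in the window satisfies it → formula fails.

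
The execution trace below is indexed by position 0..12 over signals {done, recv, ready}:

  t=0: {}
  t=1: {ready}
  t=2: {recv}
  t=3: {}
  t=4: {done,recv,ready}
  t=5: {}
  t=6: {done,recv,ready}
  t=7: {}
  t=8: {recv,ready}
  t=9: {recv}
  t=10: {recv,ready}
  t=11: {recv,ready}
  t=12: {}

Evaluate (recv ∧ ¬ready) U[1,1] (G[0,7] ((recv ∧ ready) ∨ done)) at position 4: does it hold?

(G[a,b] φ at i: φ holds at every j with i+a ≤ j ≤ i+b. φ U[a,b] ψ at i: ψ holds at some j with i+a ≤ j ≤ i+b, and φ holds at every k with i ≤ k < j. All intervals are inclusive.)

Does not hold

Need some j in [5,5] with G[0,7] ((recv ∧ ready) ∨ done), and (recv ∧ ¬ready) at every k in [4,j-1].
  j=5: G[0,7] ((recv ∧ ready) ∨ done) — fails at 5.
No j in the window works → until fails.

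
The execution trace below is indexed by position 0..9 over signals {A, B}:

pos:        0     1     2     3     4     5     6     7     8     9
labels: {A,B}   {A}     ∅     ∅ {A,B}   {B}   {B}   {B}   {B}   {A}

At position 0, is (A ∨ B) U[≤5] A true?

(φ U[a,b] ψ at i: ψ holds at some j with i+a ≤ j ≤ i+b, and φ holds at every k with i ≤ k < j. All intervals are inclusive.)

True

Need some j in [0,5] with A, and (A ∨ B) at every k in [0,j-1].
  j=0: A holds; no prefix to check → satisfied.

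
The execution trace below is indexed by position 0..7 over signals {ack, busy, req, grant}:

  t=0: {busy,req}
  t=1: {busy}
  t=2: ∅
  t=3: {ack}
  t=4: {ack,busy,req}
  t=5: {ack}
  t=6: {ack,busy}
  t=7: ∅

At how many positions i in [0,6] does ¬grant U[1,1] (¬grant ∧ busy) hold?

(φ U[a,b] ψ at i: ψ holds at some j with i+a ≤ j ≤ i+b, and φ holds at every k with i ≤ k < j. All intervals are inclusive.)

Evaluate at each i in [0,6]:
  i=0: ✓ (rhs at j=1; lhs holds on [0,0])
  i=1: ✗ (no rhs in [2,2])
  i=2: ✗ (no rhs in [3,3])
  i=3: ✓ (rhs at j=4; lhs holds on [3,3])
  i=4: ✗ (no rhs in [5,5])
  i=5: ✓ (rhs at j=6; lhs holds on [5,5])
  i=6: ✗ (no rhs in [7,7])
Positions where it holds: {0, 3, 5} → 3.

3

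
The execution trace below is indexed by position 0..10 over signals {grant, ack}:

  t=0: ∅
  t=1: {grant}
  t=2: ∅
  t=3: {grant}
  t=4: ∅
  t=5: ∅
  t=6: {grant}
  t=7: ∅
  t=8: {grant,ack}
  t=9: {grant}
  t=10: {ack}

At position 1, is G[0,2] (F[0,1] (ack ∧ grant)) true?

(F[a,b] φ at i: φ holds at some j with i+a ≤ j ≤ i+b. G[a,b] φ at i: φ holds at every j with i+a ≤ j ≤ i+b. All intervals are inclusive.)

Does not hold

Check F[0,1] (ack ∧ grant) at every j in [1,3]:
  j=1: fails (none in [1,2])
  j=2: fails (none in [2,3])
  j=3: fails (none in [3,4])
Fails at j=1 → formula fails.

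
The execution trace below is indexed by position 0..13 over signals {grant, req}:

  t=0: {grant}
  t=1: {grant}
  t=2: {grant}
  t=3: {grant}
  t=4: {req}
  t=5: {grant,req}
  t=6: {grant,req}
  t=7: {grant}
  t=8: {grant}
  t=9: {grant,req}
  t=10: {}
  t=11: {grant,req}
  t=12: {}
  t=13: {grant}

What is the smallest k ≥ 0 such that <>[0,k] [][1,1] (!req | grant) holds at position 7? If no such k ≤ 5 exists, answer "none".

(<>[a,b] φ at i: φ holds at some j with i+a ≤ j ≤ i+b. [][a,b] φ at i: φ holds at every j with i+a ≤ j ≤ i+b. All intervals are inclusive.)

Scan j = 7,8,… for [][1,1] (!req | grant):
  j=7: holds
First hit at j=7, so smallest k = 7-7 = 0.

0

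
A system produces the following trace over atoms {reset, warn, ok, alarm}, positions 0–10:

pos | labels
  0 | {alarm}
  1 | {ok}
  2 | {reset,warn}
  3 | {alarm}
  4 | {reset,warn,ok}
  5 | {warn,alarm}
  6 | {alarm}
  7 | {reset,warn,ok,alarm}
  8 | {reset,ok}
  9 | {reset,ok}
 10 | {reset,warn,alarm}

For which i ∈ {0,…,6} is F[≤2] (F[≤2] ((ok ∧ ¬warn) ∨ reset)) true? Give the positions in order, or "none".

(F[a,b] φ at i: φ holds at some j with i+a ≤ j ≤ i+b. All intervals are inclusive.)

Evaluate at each i in [0,6]:
  i=0: ✓ (witness j=0)
  i=1: ✓ (witness j=1)
  i=2: ✓ (witness j=2)
  i=3: ✓ (witness j=3)
  i=4: ✓ (witness j=4)
  i=5: ✓ (witness j=5)
  i=6: ✓ (witness j=6)

0, 1, 2, 3, 4, 5, 6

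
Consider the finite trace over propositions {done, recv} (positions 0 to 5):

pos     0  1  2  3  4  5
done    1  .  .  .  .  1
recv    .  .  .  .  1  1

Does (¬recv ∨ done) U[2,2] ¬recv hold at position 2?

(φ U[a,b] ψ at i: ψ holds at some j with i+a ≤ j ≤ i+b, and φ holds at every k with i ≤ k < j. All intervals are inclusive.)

No

Need some j in [4,4] with ¬recv, and (¬recv ∨ done) at every k in [2,j-1].
  j=4: ¬recv false.
No j in the window works → until fails.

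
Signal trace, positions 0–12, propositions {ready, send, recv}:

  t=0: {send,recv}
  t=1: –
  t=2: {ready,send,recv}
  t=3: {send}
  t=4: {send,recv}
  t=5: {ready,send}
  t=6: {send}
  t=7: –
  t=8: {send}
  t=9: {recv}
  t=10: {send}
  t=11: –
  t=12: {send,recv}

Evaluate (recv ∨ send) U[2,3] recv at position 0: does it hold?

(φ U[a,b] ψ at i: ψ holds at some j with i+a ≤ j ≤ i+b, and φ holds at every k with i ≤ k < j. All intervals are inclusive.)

Need some j in [2,3] with recv, and (recv ∨ send) at every k in [0,j-1].
  j=2: recv holds, but (recv ∨ send) fails at k=1 → not this j.
  j=3: recv false.
No j in the window works → until fails.

No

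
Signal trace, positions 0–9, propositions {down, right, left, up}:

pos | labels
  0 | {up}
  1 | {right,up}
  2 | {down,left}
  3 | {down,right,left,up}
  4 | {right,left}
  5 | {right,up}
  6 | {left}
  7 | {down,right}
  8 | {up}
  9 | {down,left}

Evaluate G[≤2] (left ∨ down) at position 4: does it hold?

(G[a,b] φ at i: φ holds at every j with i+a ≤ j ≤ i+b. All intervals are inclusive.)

Check (left ∨ down) at every j in [4,6]:
  j=4: true
  j=5: false
  j=6: true
Fails at j=5 → formula fails.

Does not hold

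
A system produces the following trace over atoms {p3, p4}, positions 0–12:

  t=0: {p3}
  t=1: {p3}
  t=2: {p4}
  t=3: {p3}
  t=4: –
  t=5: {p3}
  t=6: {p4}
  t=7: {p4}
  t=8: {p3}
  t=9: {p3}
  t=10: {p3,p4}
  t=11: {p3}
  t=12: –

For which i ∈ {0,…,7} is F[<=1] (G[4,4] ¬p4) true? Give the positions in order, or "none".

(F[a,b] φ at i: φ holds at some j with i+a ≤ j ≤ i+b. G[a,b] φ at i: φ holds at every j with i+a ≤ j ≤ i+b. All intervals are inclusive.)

0, 1, 3, 4, 5, 6, 7

Evaluate at each i in [0,7]:
  i=0: ✓ (witness j=0)
  i=1: ✓ (witness j=1)
  i=2: ✗ (none in [2,3])
  i=3: ✓ (witness j=4)
  i=4: ✓ (witness j=4)
  i=5: ✓ (witness j=5)
  i=6: ✓ (witness j=7)
  i=7: ✓ (witness j=7)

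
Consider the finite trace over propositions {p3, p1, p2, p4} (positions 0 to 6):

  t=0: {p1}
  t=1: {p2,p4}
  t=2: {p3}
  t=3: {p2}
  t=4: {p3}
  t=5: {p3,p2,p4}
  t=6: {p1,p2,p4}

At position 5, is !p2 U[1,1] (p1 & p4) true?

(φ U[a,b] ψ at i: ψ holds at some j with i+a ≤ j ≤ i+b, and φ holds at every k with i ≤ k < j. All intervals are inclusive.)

No

Need some j in [6,6] with (p1 & p4), and !p2 at every k in [5,j-1].
  j=6: (p1 & p4) holds, but !p2 fails at k=5 → not this j.
No j in the window works → until fails.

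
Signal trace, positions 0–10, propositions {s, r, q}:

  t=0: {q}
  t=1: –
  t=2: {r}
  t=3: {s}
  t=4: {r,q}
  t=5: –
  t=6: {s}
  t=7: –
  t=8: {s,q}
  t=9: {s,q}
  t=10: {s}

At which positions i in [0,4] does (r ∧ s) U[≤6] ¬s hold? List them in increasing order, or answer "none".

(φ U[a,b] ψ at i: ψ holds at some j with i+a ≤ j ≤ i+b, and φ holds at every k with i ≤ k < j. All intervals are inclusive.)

0, 1, 2, 4

Evaluate at each i in [0,4]:
  i=0: ✓ (rhs at j=0)
  i=1: ✓ (rhs at j=1)
  i=2: ✓ (rhs at j=2)
  i=3: ✗ (lhs fails at k=3 before rhs at j=4)
  i=4: ✓ (rhs at j=4)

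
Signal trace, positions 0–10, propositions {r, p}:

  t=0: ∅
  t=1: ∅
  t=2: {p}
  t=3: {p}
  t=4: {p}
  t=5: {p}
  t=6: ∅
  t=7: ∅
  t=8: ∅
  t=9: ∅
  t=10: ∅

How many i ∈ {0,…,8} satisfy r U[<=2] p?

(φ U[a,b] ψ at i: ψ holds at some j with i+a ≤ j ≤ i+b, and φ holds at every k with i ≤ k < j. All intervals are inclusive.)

4

Evaluate at each i in [0,8]:
  i=0: ✗ (lhs fails at k=0 before rhs at j=2)
  i=1: ✗ (lhs fails at k=1 before rhs at j=2)
  i=2: ✓ (rhs at j=2)
  i=3: ✓ (rhs at j=3)
  i=4: ✓ (rhs at j=4)
  i=5: ✓ (rhs at j=5)
  i=6: ✗ (no rhs in [6,8])
  i=7: ✗ (no rhs in [7,9])
  i=8: ✗ (no rhs in [8,10])
Positions where it holds: {2, 3, 4, 5} → 4.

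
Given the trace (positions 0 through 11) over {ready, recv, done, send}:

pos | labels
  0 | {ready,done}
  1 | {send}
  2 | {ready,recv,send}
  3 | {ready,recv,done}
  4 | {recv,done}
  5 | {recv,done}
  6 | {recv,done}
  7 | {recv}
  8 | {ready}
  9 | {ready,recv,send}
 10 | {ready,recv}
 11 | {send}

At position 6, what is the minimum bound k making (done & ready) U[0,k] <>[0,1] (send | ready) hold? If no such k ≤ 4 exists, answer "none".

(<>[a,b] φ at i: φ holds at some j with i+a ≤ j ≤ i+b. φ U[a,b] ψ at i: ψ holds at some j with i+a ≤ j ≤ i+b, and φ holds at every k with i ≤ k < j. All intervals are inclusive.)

Need earliest j ≥ 6 with <>[0,1] (send | ready), and (done & ready) at every k in [6,j-1].
  j=6: rhs fails.
  j=7: rhs holds but lhs fails at k=6.
  j=8: rhs holds but lhs fails at k=6.
  j=9: rhs holds but lhs fails at k=6.
  j=10: rhs holds but lhs fails at k=6.
No witness within the range → none.

none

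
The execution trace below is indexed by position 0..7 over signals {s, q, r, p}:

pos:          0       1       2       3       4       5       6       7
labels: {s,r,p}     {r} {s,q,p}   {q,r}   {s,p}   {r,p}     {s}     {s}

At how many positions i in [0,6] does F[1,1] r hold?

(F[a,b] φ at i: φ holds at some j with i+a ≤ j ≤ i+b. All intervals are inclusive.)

3

Evaluate at each i in [0,6]:
  i=0: ✓ (witness j=1)
  i=1: ✗ (none in [2,2])
  i=2: ✓ (witness j=3)
  i=3: ✗ (none in [4,4])
  i=4: ✓ (witness j=5)
  i=5: ✗ (none in [6,6])
  i=6: ✗ (none in [7,7])
Positions where it holds: {0, 2, 4} → 3.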